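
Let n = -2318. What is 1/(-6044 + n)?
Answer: -1/8362 ≈ -0.00011959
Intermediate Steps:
1/(-6044 + n) = 1/(-6044 - 2318) = 1/(-8362) = -1/8362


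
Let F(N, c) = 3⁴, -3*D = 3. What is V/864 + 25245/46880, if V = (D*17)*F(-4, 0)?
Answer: -4947/4688 ≈ -1.0552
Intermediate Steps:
D = -1 (D = -⅓*3 = -1)
F(N, c) = 81
V = -1377 (V = -1*17*81 = -17*81 = -1377)
V/864 + 25245/46880 = -1377/864 + 25245/46880 = -1377*1/864 + 25245*(1/46880) = -51/32 + 5049/9376 = -4947/4688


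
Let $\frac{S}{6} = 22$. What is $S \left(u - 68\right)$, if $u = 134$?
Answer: $8712$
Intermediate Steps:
$S = 132$ ($S = 6 \cdot 22 = 132$)
$S \left(u - 68\right) = 132 \left(134 - 68\right) = 132 \cdot 66 = 8712$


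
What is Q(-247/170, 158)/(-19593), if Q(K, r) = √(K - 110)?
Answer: -I*√3220990/3330810 ≈ -0.00053882*I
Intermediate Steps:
Q(K, r) = √(-110 + K)
Q(-247/170, 158)/(-19593) = √(-110 - 247/170)/(-19593) = √(-110 - 247*1/170)*(-1/19593) = √(-110 - 247/170)*(-1/19593) = √(-18947/170)*(-1/19593) = (I*√3220990/170)*(-1/19593) = -I*√3220990/3330810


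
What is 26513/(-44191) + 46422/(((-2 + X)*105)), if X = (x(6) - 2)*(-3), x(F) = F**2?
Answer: -55737061/11489660 ≈ -4.8511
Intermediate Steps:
X = -102 (X = (6**2 - 2)*(-3) = (36 - 2)*(-3) = 34*(-3) = -102)
26513/(-44191) + 46422/(((-2 + X)*105)) = 26513/(-44191) + 46422/(((-2 - 102)*105)) = 26513*(-1/44191) + 46422/((-104*105)) = -26513/44191 + 46422/(-10920) = -26513/44191 + 46422*(-1/10920) = -26513/44191 - 7737/1820 = -55737061/11489660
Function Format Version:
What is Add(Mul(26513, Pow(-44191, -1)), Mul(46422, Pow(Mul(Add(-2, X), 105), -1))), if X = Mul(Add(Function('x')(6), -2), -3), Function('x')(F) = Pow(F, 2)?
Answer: Rational(-55737061, 11489660) ≈ -4.8511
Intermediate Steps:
X = -102 (X = Mul(Add(Pow(6, 2), -2), -3) = Mul(Add(36, -2), -3) = Mul(34, -3) = -102)
Add(Mul(26513, Pow(-44191, -1)), Mul(46422, Pow(Mul(Add(-2, X), 105), -1))) = Add(Mul(26513, Pow(-44191, -1)), Mul(46422, Pow(Mul(Add(-2, -102), 105), -1))) = Add(Mul(26513, Rational(-1, 44191)), Mul(46422, Pow(Mul(-104, 105), -1))) = Add(Rational(-26513, 44191), Mul(46422, Pow(-10920, -1))) = Add(Rational(-26513, 44191), Mul(46422, Rational(-1, 10920))) = Add(Rational(-26513, 44191), Rational(-7737, 1820)) = Rational(-55737061, 11489660)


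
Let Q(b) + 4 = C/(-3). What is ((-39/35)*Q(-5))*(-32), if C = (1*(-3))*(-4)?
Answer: -9984/35 ≈ -285.26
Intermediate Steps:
C = 12 (C = -3*(-4) = 12)
Q(b) = -8 (Q(b) = -4 + 12/(-3) = -4 + 12*(-⅓) = -4 - 4 = -8)
((-39/35)*Q(-5))*(-32) = (-39/35*(-8))*(-32) = (-39*1/35*(-8))*(-32) = -39/35*(-8)*(-32) = (312/35)*(-32) = -9984/35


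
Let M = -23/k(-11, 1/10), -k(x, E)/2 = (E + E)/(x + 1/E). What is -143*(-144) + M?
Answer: 41069/2 ≈ 20535.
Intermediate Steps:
k(x, E) = -4*E/(x + 1/E) (k(x, E) = -2*(E + E)/(x + 1/E) = -2*2*E/(x + 1/E) = -4*E/(x + 1/E))
M = -115/2 (M = -23/((-4*(1/10)**2/(1 - 11/10))) = -23/((-4*(1/10)**2/(1 + (1/10)*(-11)))) = -23/((-4*1/100/(1 - 11/10))) = -23/((-4*1/100/(-1/10))) = -23/((-4*1/100*(-10))) = -23/2/5 = -23*5/2 = -115/2 ≈ -57.500)
-143*(-144) + M = -143*(-144) - 115/2 = 20592 - 115/2 = 41069/2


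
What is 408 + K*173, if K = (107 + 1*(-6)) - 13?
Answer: 15632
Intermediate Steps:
K = 88 (K = (107 - 6) - 13 = 101 - 13 = 88)
408 + K*173 = 408 + 88*173 = 408 + 15224 = 15632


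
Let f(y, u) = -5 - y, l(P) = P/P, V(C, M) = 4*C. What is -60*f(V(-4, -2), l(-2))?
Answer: -660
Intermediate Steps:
l(P) = 1
-60*f(V(-4, -2), l(-2)) = -60*(-5 - 4*(-4)) = -60*(-5 - 1*(-16)) = -60*(-5 + 16) = -60*11 = -660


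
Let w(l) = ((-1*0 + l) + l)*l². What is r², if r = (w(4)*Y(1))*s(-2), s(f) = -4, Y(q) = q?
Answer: 262144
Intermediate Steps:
w(l) = 2*l³ (w(l) = ((0 + l) + l)*l² = (l + l)*l² = (2*l)*l² = 2*l³)
r = -512 (r = ((2*4³)*1)*(-4) = ((2*64)*1)*(-4) = (128*1)*(-4) = 128*(-4) = -512)
r² = (-512)² = 262144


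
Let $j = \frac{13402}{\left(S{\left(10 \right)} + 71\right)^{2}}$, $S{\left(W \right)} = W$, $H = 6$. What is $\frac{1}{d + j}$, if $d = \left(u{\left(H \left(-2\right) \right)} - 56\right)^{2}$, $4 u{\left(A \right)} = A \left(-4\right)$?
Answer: $\frac{6561}{12715498} \approx 0.00051598$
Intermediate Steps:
$j = \frac{13402}{6561}$ ($j = \frac{13402}{\left(10 + 71\right)^{2}} = \frac{13402}{81^{2}} = \frac{13402}{6561} \approx 2.0427$)
$u{\left(A \right)} = - A$ ($u{\left(A \right)} = \frac{A \left(-4\right)}{4} = \frac{\left(-4\right) A}{4} = - A$)
$d = 1936$ ($d = \left(- 6 \left(-2\right) - 56\right)^{2} = \left(\left(-1\right) \left(-12\right) - 56\right)^{2} = \left(12 - 56\right)^{2} = \left(-44\right)^{2} = 1936$)
$\frac{1}{d + j} = \frac{1}{1936 + \frac{13402}{6561}} = \frac{1}{\frac{12715498}{6561}} = \frac{6561}{12715498}$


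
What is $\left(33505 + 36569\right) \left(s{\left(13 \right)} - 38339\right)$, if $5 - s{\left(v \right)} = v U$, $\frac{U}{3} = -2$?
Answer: $-2680750944$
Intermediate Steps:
$U = -6$ ($U = 3 \left(-2\right) = -6$)
$s{\left(v \right)} = 5 + 6 v$ ($s{\left(v \right)} = 5 - v \left(-6\right) = 5 - - 6 v = 5 + 6 v$)
$\left(33505 + 36569\right) \left(s{\left(13 \right)} - 38339\right) = \left(33505 + 36569\right) \left(\left(5 + 6 \cdot 13\right) - 38339\right) = 70074 \left(\left(5 + 78\right) - 38339\right) = 70074 \left(83 - 38339\right) = 70074 \left(-38256\right) = -2680750944$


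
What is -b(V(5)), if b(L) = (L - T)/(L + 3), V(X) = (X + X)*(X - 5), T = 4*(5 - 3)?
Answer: 8/3 ≈ 2.6667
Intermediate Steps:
T = 8 (T = 4*2 = 8)
V(X) = 2*X*(-5 + X) (V(X) = (2*X)*(-5 + X) = 2*X*(-5 + X))
b(L) = (-8 + L)/(3 + L) (b(L) = (L - 1*8)/(L + 3) = (L - 8)/(3 + L) = (-8 + L)/(3 + L))
-b(V(5)) = -(-8 + 2*5*(-5 + 5))/(3 + 2*5*(-5 + 5)) = -(-8 + 2*5*0)/(3 + 2*5*0) = -(-8 + 0)/(3 + 0) = -(-8)/3 = -1*(-8/3) = 8/3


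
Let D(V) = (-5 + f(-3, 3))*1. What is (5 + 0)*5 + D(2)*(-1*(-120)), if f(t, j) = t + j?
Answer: -575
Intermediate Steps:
f(t, j) = j + t
D(V) = -5 (D(V) = (-5 + (3 - 3))*1 = (-5 + 0)*1 = -5*1 = -5)
(5 + 0)*5 + D(2)*(-1*(-120)) = (5 + 0)*5 - (-5)*(-120) = 5*5 - 5*120 = 25 - 600 = -575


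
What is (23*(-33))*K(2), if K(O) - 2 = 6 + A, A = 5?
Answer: -9867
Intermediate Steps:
K(O) = 13 (K(O) = 2 + (6 + 5) = 2 + 11 = 13)
(23*(-33))*K(2) = (23*(-33))*13 = -759*13 = -9867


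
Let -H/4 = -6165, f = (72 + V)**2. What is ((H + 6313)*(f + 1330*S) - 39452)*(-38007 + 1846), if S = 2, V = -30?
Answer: -4953518201100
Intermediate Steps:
f = 1764 (f = (72 - 30)**2 = 42**2 = 1764)
H = 24660 (H = -4*(-6165) = 24660)
((H + 6313)*(f + 1330*S) - 39452)*(-38007 + 1846) = ((24660 + 6313)*(1764 + 1330*2) - 39452)*(-38007 + 1846) = (30973*(1764 + 2660) - 39452)*(-36161) = (30973*4424 - 39452)*(-36161) = (137024552 - 39452)*(-36161) = 136985100*(-36161) = -4953518201100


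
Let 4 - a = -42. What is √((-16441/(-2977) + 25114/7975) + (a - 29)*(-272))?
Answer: I*√123733027996721/163735 ≈ 67.936*I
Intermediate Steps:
a = 46 (a = 4 - 1*(-42) = 4 + 42 = 46)
√((-16441/(-2977) + 25114/7975) + (a - 29)*(-272)) = √((-16441/(-2977) + 25114/7975) + (46 - 29)*(-272)) = √((-16441*(-1/2977) + 25114*(1/7975)) + 17*(-272)) = √((16441/2977 + 866/275) - 4624) = √(7099357/818675 - 4624) = √(-3778453843/818675) = I*√123733027996721/163735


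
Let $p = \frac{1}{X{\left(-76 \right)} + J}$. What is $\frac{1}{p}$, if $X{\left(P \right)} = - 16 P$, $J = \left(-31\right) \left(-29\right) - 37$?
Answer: $2078$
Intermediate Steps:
$J = 862$ ($J = 899 - 37 = 862$)
$p = \frac{1}{2078}$ ($p = \frac{1}{\left(-16\right) \left(-76\right) + 862} = \frac{1}{1216 + 862} = \frac{1}{2078} \approx 0.00048123$)
$\frac{1}{p} = \frac{1}{\frac{1}{2078}} = 2078$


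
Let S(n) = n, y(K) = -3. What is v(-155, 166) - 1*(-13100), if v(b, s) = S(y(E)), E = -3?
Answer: 13097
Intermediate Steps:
v(b, s) = -3
v(-155, 166) - 1*(-13100) = -3 - 1*(-13100) = -3 + 13100 = 13097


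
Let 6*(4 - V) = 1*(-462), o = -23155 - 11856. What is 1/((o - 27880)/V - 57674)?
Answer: -81/4734485 ≈ -1.7109e-5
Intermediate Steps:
o = -35011
V = 81 (V = 4 - (-462)/6 = 4 - 1/6*(-462) = 4 + 77 = 81)
1/((o - 27880)/V - 57674) = 1/((-35011 - 27880)/81 - 57674) = 1/(-62891*1/81 - 57674) = 1/(-62891/81 - 57674) = 1/(-4734485/81) = -81/4734485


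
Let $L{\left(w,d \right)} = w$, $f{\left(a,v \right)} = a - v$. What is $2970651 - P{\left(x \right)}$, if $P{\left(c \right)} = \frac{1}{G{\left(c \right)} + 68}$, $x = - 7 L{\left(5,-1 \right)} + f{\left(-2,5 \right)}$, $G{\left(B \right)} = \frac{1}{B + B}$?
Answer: $\frac{16965387777}{5711} \approx 2.9707 \cdot 10^{6}$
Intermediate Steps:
$G{\left(B \right)} = \frac{1}{2 B}$
$x = -42$ ($x = \left(-7\right) 5 - 7 = -35 - 7 = -42$)
$P{\left(c \right)} = \frac{1}{68 + \frac{1}{2 c}}$ ($P{\left(c \right)} = \frac{1}{\frac{1}{2 c} + 68} = \frac{1}{68 + \frac{1}{2 c}}$)
$2970651 - P{\left(x \right)} = 2970651 - 2 \left(-42\right) \frac{1}{1 + 136 \left(-42\right)} = 2970651 - 2 \left(-42\right) \frac{1}{1 - 5712} = 2970651 - 2 \left(-42\right) \frac{1}{-5711} = 2970651 - 2 \left(-42\right) \left(- \frac{1}{5711}\right) = 2970651 - \frac{84}{5711} = \frac{16965387777}{5711}$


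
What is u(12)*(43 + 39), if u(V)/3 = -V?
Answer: -2952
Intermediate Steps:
u(V) = -3*V (u(V) = 3*(-V) = -3*V)
u(12)*(43 + 39) = (-3*12)*(43 + 39) = -36*82 = -2952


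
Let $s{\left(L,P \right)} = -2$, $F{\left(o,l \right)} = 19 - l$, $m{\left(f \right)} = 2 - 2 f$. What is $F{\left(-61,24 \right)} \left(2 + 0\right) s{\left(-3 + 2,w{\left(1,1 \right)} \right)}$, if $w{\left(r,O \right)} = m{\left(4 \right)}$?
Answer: $20$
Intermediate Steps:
$w{\left(r,O \right)} = -6$ ($w{\left(r,O \right)} = 2 - 8 = -6$)
$F{\left(-61,24 \right)} \left(2 + 0\right) s{\left(-3 + 2,w{\left(1,1 \right)} \right)} = \left(19 - 24\right) \left(2 + 0\right) \left(-2\right) = \left(19 - 24\right) 2 \left(-2\right) = \left(-5\right) \left(-4\right) = 20$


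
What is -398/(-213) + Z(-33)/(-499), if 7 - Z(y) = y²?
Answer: 429068/106287 ≈ 4.0369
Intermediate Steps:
Z(y) = 7 - y²
-398/(-213) + Z(-33)/(-499) = -398/(-213) + (7 - 1*(-33)²)/(-499) = -398*(-1/213) + (7 - 1*1089)*(-1/499) = 398/213 + (7 - 1089)*(-1/499) = 398/213 - 1082*(-1/499) = 398/213 + 1082/499 = 429068/106287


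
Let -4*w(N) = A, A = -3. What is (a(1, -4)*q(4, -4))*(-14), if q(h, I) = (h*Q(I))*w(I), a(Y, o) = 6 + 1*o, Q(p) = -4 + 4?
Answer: 0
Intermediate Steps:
w(N) = ¾ (w(N) = -¼*(-3) = ¾)
Q(p) = 0
a(Y, o) = 6 + o
q(h, I) = 0 (q(h, I) = (h*0)*(¾) = 0*(¾) = 0)
(a(1, -4)*q(4, -4))*(-14) = ((6 - 4)*0)*(-14) = (2*0)*(-14) = 0*(-14) = 0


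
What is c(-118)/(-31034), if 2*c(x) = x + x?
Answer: 1/263 ≈ 0.0038023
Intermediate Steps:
c(x) = x (c(x) = (x + x)/2 = (2*x)/2 = x)
c(-118)/(-31034) = -118/(-31034) = -118*(-1/31034) = 1/263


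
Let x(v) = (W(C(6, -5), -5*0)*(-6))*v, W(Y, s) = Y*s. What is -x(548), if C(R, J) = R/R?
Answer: 0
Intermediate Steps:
C(R, J) = 1
x(v) = 0 (x(v) = ((1*(-5*0))*(-6))*v = ((1*0)*(-6))*v = (0*(-6))*v = 0*v = 0)
-x(548) = -1*0 = 0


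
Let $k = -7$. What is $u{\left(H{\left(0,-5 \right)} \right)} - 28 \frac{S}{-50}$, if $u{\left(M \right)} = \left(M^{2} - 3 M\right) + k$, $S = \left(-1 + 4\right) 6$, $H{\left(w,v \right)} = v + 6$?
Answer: $\frac{27}{25} \approx 1.08$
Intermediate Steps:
$H{\left(w,v \right)} = 6 + v$
$S = 18$ ($S = 3 \cdot 6 = 18$)
$u{\left(M \right)} = -7 + M^{2} - 3 M$ ($u{\left(M \right)} = \left(M^{2} - 3 M\right) - 7 = -7 + M^{2} - 3 M$)
$u{\left(H{\left(0,-5 \right)} \right)} - 28 \frac{S}{-50} = \left(-7 + \left(6 - 5\right)^{2} - 3 \left(6 - 5\right)\right) - 28 \frac{18}{-50} = \left(-7 + 1^{2} - 3\right) - 28 \cdot 18 \left(- \frac{1}{50}\right) = \left(-7 + 1 - 3\right) - - \frac{252}{25} = -9 + \frac{252}{25} = \frac{27}{25}$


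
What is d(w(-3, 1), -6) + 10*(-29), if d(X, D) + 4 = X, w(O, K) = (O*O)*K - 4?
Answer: -289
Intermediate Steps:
w(O, K) = -4 + K*O**2 (w(O, K) = O**2*K - 4 = K*O**2 - 4 = -4 + K*O**2)
d(X, D) = -4 + X
d(w(-3, 1), -6) + 10*(-29) = (-4 + (-4 + 1*(-3)**2)) + 10*(-29) = (-4 + (-4 + 1*9)) - 290 = (-4 + (-4 + 9)) - 290 = (-4 + 5) - 290 = 1 - 290 = -289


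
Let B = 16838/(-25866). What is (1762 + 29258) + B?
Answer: 401173241/12933 ≈ 31019.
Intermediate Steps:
B = -8419/12933 (B = 16838*(-1/25866) = -8419/12933 ≈ -0.65097)
(1762 + 29258) + B = (1762 + 29258) - 8419/12933 = 31020 - 8419/12933 = 401173241/12933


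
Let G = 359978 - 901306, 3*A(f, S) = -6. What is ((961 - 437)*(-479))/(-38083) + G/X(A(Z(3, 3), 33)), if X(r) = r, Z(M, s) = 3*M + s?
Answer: 10307948108/38083 ≈ 2.7067e+5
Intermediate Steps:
Z(M, s) = s + 3*M
A(f, S) = -2 (A(f, S) = (⅓)*(-6) = -2)
G = -541328
((961 - 437)*(-479))/(-38083) + G/X(A(Z(3, 3), 33)) = ((961 - 437)*(-479))/(-38083) - 541328/(-2) = (524*(-479))*(-1/38083) - 541328*(-½) = -250996*(-1/38083) + 270664 = 250996/38083 + 270664 = 10307948108/38083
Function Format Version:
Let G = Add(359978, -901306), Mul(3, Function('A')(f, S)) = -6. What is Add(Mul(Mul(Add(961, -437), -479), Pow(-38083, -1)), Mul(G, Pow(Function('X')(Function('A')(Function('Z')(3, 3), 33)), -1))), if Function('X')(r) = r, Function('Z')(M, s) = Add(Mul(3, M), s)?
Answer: Rational(10307948108, 38083) ≈ 2.7067e+5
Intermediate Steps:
Function('Z')(M, s) = Add(s, Mul(3, M))
Function('A')(f, S) = -2 (Function('A')(f, S) = Mul(Rational(1, 3), -6) = -2)
G = -541328
Add(Mul(Mul(Add(961, -437), -479), Pow(-38083, -1)), Mul(G, Pow(Function('X')(Function('A')(Function('Z')(3, 3), 33)), -1))) = Add(Mul(Mul(Add(961, -437), -479), Pow(-38083, -1)), Mul(-541328, Pow(-2, -1))) = Add(Mul(Mul(524, -479), Rational(-1, 38083)), Mul(-541328, Rational(-1, 2))) = Add(Mul(-250996, Rational(-1, 38083)), 270664) = Add(Rational(250996, 38083), 270664) = Rational(10307948108, 38083)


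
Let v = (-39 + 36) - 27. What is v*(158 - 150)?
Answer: -240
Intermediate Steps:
v = -30 (v = -3 - 27 = -30)
v*(158 - 150) = -30*(158 - 150) = -30*8 = -240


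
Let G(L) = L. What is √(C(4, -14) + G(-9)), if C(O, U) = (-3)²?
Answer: 0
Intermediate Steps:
C(O, U) = 9
√(C(4, -14) + G(-9)) = √(9 - 9) = √0 = 0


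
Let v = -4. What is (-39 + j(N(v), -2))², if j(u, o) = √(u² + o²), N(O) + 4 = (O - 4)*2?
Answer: 1925 - 156*√101 ≈ 357.22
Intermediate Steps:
N(O) = -12 + 2*O (N(O) = -4 + (O - 4)*2 = -4 + (-4 + O)*2 = -4 + (-8 + 2*O) = -12 + 2*O)
j(u, o) = √(o² + u²)
(-39 + j(N(v), -2))² = (-39 + √((-2)² + (-12 + 2*(-4))²))² = (-39 + √(4 + (-12 - 8)²))² = (-39 + √(4 + (-20)²))² = (-39 + √(4 + 400))² = (-39 + √404)² = (-39 + 2*√101)²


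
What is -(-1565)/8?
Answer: 1565/8 ≈ 195.63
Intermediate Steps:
-(-1565)/8 = -313*(-5/8) = 1565/8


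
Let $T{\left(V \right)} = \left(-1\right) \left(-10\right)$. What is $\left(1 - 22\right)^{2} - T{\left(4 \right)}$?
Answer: $431$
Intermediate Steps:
$T{\left(V \right)} = 10$
$\left(1 - 22\right)^{2} - T{\left(4 \right)} = \left(1 - 22\right)^{2} - 10 = \left(-21\right)^{2} - 10 = 441 - 10 = 431$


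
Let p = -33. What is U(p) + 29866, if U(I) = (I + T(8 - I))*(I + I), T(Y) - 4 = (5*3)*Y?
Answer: -8810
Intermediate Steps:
T(Y) = 4 + 15*Y (T(Y) = 4 + (5*3)*Y = 4 + 15*Y)
U(I) = 2*I*(124 - 14*I) (U(I) = (I + (4 + 15*(8 - I)))*(I + I) = (I + (4 + (120 - 15*I)))*(2*I) = (I + (124 - 15*I))*(2*I) = (124 - 14*I)*(2*I) = 2*I*(124 - 14*I))
U(p) + 29866 = 4*(-33)*(62 - 7*(-33)) + 29866 = 4*(-33)*(62 + 231) + 29866 = 4*(-33)*293 + 29866 = -38676 + 29866 = -8810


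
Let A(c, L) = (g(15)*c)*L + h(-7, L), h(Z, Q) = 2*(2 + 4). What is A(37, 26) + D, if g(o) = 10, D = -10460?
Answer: -828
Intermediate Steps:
h(Z, Q) = 12 (h(Z, Q) = 2*6 = 12)
A(c, L) = 12 + 10*L*c (A(c, L) = (10*c)*L + 12 = 10*L*c + 12 = 12 + 10*L*c)
A(37, 26) + D = (12 + 10*26*37) - 10460 = (12 + 9620) - 10460 = 9632 - 10460 = -828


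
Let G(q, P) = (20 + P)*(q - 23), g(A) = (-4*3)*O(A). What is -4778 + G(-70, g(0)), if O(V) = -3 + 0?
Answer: -9986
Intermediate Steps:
O(V) = -3
g(A) = 36 (g(A) = -4*3*(-3) = -12*(-3) = 36)
G(q, P) = (-23 + q)*(20 + P) (G(q, P) = (20 + P)*(-23 + q) = (-23 + q)*(20 + P))
-4778 + G(-70, g(0)) = -4778 + (-460 - 23*36 + 20*(-70) + 36*(-70)) = -4778 + (-460 - 828 - 1400 - 2520) = -4778 - 5208 = -9986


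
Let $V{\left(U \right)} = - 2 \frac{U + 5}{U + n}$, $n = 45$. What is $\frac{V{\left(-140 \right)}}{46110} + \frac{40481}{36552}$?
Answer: $\frac{5910504247}{5337140280} \approx 1.1074$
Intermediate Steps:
$V{\left(U \right)} = - \frac{2 \left(5 + U\right)}{45 + U}$ ($V{\left(U \right)} = - 2 \frac{U + 5}{U + 45} = - 2 \frac{5 + U}{45 + U} = - \frac{2 \left(5 + U\right)}{45 + U}$)
$\frac{V{\left(-140 \right)}}{46110} + \frac{40481}{36552} = \frac{2 \frac{1}{45 - 140} \left(-5 - -140\right)}{46110} + \frac{40481}{36552} = \frac{2 \left(-5 + 140\right)}{-95} \cdot \frac{1}{46110} + 40481 \cdot \frac{1}{36552} = 2 \left(- \frac{1}{95}\right) 135 \cdot \frac{1}{46110} + \frac{40481}{36552} = \left(- \frac{54}{19}\right) \frac{1}{46110} + \frac{40481}{36552} = - \frac{9}{146015} + \frac{40481}{36552} = \frac{5910504247}{5337140280}$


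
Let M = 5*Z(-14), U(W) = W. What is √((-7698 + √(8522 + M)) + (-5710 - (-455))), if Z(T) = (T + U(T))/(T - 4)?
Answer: √(-116577 + 12*√4798)/3 ≈ 113.4*I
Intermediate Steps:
Z(T) = 2*T/(-4 + T) (Z(T) = (T + T)/(T - 4) = (2*T)/(-4 + T) = 2*T/(-4 + T))
M = 70/9 (M = 5*(2*(-14)/(-4 - 14)) = 5*(2*(-14)/(-18)) = 5*(2*(-14)*(-1/18)) = 5*(14/9) = 70/9 ≈ 7.7778)
√((-7698 + √(8522 + M)) + (-5710 - (-455))) = √((-7698 + √(8522 + 70/9)) + (-5710 - (-455))) = √((-7698 + √(76768/9)) + (-5710 - 1*(-455))) = √((-7698 + 4*√4798/3) + (-5710 + 455)) = √((-7698 + 4*√4798/3) - 5255) = √(-12953 + 4*√4798/3)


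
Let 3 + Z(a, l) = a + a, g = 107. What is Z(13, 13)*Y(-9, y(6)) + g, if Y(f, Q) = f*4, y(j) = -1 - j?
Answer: -721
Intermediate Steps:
Y(f, Q) = 4*f
Z(a, l) = -3 + 2*a (Z(a, l) = -3 + (a + a) = -3 + 2*a)
Z(13, 13)*Y(-9, y(6)) + g = (-3 + 2*13)*(4*(-9)) + 107 = (-3 + 26)*(-36) + 107 = 23*(-36) + 107 = -828 + 107 = -721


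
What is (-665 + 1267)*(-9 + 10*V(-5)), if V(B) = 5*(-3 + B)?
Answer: -246218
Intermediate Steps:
V(B) = -15 + 5*B
(-665 + 1267)*(-9 + 10*V(-5)) = (-665 + 1267)*(-9 + 10*(-15 + 5*(-5))) = 602*(-9 + 10*(-15 - 25)) = 602*(-9 + 10*(-40)) = 602*(-9 - 400) = 602*(-409) = -246218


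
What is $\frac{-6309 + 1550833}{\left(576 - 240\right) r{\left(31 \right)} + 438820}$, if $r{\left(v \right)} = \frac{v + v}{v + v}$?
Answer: $\frac{386131}{109789} \approx 3.517$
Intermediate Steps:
$r{\left(v \right)} = 1$ ($r{\left(v \right)} = \frac{2 v}{2 v} = 2 v \frac{1}{2 v} = 1$)
$\frac{-6309 + 1550833}{\left(576 - 240\right) r{\left(31 \right)} + 438820} = \frac{-6309 + 1550833}{\left(576 - 240\right) 1 + 438820} = \frac{1544524}{336 \cdot 1 + 438820} = \frac{1544524}{336 + 438820} = \frac{1544524}{439156} = 1544524 \cdot \frac{1}{439156} = \frac{386131}{109789}$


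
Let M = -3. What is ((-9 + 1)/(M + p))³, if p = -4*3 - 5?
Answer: 8/125 ≈ 0.064000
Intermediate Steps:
p = -17 (p = -12 - 5 = -17)
((-9 + 1)/(M + p))³ = ((-9 + 1)/(-3 - 17))³ = (-8/(-20))³ = (-8*(-1/20))³ = (⅖)³ = 8/125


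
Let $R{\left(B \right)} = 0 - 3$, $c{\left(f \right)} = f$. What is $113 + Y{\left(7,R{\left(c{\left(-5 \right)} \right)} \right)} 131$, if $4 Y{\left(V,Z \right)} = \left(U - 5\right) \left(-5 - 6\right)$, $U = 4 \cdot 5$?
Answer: $- \frac{21163}{4} \approx -5290.8$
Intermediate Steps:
$U = 20$
$R{\left(B \right)} = -3$
$Y{\left(V,Z \right)} = - \frac{165}{4}$ ($Y{\left(V,Z \right)} = \frac{\left(20 - 5\right) \left(-5 - 6\right)}{4} = \frac{15 \left(-11\right)}{4} = \frac{1}{4} \left(-165\right) = - \frac{165}{4}$)
$113 + Y{\left(7,R{\left(c{\left(-5 \right)} \right)} \right)} 131 = 113 - \frac{21615}{4} = - \frac{21163}{4}$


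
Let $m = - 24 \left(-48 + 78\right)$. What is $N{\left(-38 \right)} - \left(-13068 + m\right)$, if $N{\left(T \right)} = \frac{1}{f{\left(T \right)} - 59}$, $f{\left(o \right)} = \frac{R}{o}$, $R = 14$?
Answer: $\frac{15552845}{1128} \approx 13788.0$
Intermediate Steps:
$f{\left(o \right)} = \frac{14}{o}$
$N{\left(T \right)} = \frac{1}{-59 + \frac{14}{T}}$ ($N{\left(T \right)} = \frac{1}{\frac{14}{T} - 59} = \frac{1}{-59 + \frac{14}{T}}$)
$m = -720$ ($m = \left(-24\right) 30 = -720$)
$N{\left(-38 \right)} - \left(-13068 + m\right) = \left(-1\right) \left(-38\right) \frac{1}{-14 + 59 \left(-38\right)} - \left(-13068 - 720\right) = \left(-1\right) \left(-38\right) \frac{1}{-14 - 2242} - -13788 = \left(-1\right) \left(-38\right) \frac{1}{-2256} + 13788 = \left(-1\right) \left(-38\right) \left(- \frac{1}{2256}\right) + 13788 = - \frac{19}{1128} + 13788 = \frac{15552845}{1128}$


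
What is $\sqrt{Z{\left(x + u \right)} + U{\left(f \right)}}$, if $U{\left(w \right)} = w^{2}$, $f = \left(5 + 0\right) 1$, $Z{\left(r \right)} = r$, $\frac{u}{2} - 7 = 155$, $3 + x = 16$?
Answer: $\sqrt{362} \approx 19.026$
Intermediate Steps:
$x = 13$ ($x = -3 + 16 = 13$)
$u = 324$ ($u = 14 + 2 \cdot 155 = 14 + 310 = 324$)
$f = 5$ ($f = 5 \cdot 1 = 5$)
$\sqrt{Z{\left(x + u \right)} + U{\left(f \right)}} = \sqrt{\left(13 + 324\right) + 5^{2}} = \sqrt{337 + 25} = \sqrt{362}$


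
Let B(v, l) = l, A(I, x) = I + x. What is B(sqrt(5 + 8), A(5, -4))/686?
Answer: 1/686 ≈ 0.0014577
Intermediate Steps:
B(sqrt(5 + 8), A(5, -4))/686 = (5 - 4)/686 = 1*(1/686) = 1/686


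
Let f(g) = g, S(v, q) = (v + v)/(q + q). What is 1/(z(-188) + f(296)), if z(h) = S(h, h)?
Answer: 1/297 ≈ 0.0033670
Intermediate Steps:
S(v, q) = v/q (S(v, q) = (2*v)/((2*q)) = (2*v)*(1/(2*q)) = v/q)
z(h) = 1 (z(h) = h/h = 1)
1/(z(-188) + f(296)) = 1/(1 + 296) = 1/297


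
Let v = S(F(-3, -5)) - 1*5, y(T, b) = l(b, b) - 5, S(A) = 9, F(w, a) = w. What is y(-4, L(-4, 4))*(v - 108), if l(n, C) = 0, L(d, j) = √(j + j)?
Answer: 520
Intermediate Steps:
L(d, j) = √2*√j (L(d, j) = √(2*j) = √2*√j)
y(T, b) = -5 (y(T, b) = 0 - 5 = -5)
v = 4 (v = 9 - 1*5 = 9 - 5 = 4)
y(-4, L(-4, 4))*(v - 108) = -5*(4 - 108) = -5*(-104) = 520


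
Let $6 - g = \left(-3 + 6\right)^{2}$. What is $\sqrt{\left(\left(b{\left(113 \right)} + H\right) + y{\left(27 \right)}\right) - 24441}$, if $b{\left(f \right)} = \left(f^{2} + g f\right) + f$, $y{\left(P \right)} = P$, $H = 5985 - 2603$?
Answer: $i \sqrt{8489} \approx 92.136 i$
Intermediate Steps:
$H = 3382$
$g = -3$ ($g = 6 - \left(-3 + 6\right)^{2} = 6 - 3^{2} = 6 - 9 = -3$)
$b{\left(f \right)} = f^{2} - 2 f$ ($b{\left(f \right)} = \left(f^{2} - 3 f\right) + f = f^{2} - 2 f$)
$\sqrt{\left(\left(b{\left(113 \right)} + H\right) + y{\left(27 \right)}\right) - 24441} = \sqrt{\left(\left(113 \left(-2 + 113\right) + 3382\right) + 27\right) - 24441} = \sqrt{\left(\left(113 \cdot 111 + 3382\right) + 27\right) - 24441} = \sqrt{\left(\left(12543 + 3382\right) + 27\right) - 24441} = \sqrt{\left(15925 + 27\right) - 24441} = \sqrt{15952 - 24441} = \sqrt{-8489} = i \sqrt{8489}$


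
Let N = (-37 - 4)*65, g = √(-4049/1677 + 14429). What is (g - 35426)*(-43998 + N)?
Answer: 1653083438 - 93326*√10143076242/1677 ≈ 1.6475e+9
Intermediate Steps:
g = 2*√10143076242/1677 (g = √(-4049*1/1677 + 14429) = √(-4049/1677 + 14429) = √(24193384/1677) = 2*√10143076242/1677 ≈ 120.11)
N = -2665 (N = -41*65 = -2665)
(g - 35426)*(-43998 + N) = (2*√10143076242/1677 - 35426)*(-43998 - 2665) = (-35426 + 2*√10143076242/1677)*(-46663) = 1653083438 - 93326*√10143076242/1677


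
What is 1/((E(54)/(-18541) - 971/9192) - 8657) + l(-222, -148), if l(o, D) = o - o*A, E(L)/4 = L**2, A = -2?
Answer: -982701794255070/1475527963703 ≈ -666.00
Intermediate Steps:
E(L) = 4*L**2
l(o, D) = 3*o (l(o, D) = o - o*(-2) = o - (-2)*o = o + 2*o = 3*o)
1/((E(54)/(-18541) - 971/9192) - 8657) + l(-222, -148) = 1/(((4*54**2)/(-18541) - 971/9192) - 8657) + 3*(-222) = 1/(((4*2916)*(-1/18541) - 971*1/9192) - 8657) - 666 = 1/((11664*(-1/18541) - 971/9192) - 8657) - 666 = 1/((-11664/18541 - 971/9192) - 8657) - 666 = 1/(-125218799/170428872 - 8657) - 666 = 1/(-1475527963703/170428872) - 666 = -170428872/1475527963703 - 666 = -982701794255070/1475527963703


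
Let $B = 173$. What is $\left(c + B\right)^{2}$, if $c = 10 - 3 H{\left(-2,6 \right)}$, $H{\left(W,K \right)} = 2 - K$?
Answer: $38025$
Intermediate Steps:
$c = 22$ ($c = 10 - 3 \left(2 - 6\right) = 10 - -12 = 10 + 12 = 22$)
$\left(c + B\right)^{2} = \left(22 + 173\right)^{2} = 195^{2} = 38025$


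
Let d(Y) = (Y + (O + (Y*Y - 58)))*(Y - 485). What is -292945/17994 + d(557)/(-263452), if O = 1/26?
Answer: -222751360387/2200972098 ≈ -101.21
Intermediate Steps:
O = 1/26 ≈ 0.038462
d(Y) = (-485 + Y)*(-1507/26 + Y + Y²) (d(Y) = (Y + (1/26 + (Y*Y - 58)))*(Y - 485) = (Y + (1/26 + (Y² - 58)))*(-485 + Y) = (Y + (1/26 + (-58 + Y²)))*(-485 + Y) = (Y + (-1507/26 + Y²))*(-485 + Y) = (-1507/26 + Y + Y²)*(-485 + Y) = (-485 + Y)*(-1507/26 + Y + Y²))
-292945/17994 + d(557)/(-263452) = -292945/17994 + (730895/26 + 557³ - 484*557² - 14117/26*557)/(-263452) = -292945*1/17994 + (730895/26 + 172808693 - 484*310249 - 7863169/26)*(-1/263452) = -292945/17994 + (730895/26 + 172808693 - 150160516 - 7863169/26)*(-1/263452) = -292945/17994 + (290860164/13)*(-1/263452) = -292945/17994 - 10387863/122317 = -222751360387/2200972098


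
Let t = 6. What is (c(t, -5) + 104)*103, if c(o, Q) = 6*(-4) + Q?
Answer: 7725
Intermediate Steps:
c(o, Q) = -24 + Q
(c(t, -5) + 104)*103 = ((-24 - 5) + 104)*103 = (-29 + 104)*103 = 75*103 = 7725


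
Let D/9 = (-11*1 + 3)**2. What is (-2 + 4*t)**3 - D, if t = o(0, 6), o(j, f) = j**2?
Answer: -584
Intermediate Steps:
t = 0 (t = 0**2 = 0)
D = 576 (D = 9*(-11*1 + 3)**2 = 9*(-11 + 3)**2 = 9*(-8)**2 = 9*64 = 576)
(-2 + 4*t)**3 - D = (-2 + 4*0)**3 - 1*576 = (-2 + 0)**3 - 576 = (-2)**3 - 576 = -8 - 576 = -584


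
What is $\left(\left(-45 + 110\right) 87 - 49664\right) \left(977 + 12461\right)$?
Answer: $-591392942$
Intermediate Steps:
$\left(\left(-45 + 110\right) 87 - 49664\right) \left(977 + 12461\right) = \left(65 \cdot 87 - 49664\right) 13438 = \left(5655 - 49664\right) 13438 = \left(-44009\right) 13438 = -591392942$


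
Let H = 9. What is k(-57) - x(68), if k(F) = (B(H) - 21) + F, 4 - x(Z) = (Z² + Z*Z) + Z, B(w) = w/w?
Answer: 9235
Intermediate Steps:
B(w) = 1
x(Z) = 4 - Z - 2*Z² (x(Z) = 4 - ((Z² + Z*Z) + Z) = 4 - ((Z² + Z²) + Z) = 4 - (2*Z² + Z) = 4 - (Z + 2*Z²) = 4 + (-Z - 2*Z²) = 4 - Z - 2*Z²)
k(F) = -20 + F (k(F) = (1 - 21) + F = -20 + F)
k(-57) - x(68) = (-20 - 57) - (4 - 1*68 - 2*68²) = -77 - (4 - 68 - 2*4624) = -77 - (4 - 68 - 9248) = -77 - 1*(-9312) = -77 + 9312 = 9235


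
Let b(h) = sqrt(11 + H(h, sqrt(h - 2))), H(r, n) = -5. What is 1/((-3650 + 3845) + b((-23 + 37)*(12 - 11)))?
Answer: 65/12673 - sqrt(6)/38019 ≈ 0.0050646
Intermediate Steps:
b(h) = sqrt(6) (b(h) = sqrt(11 - 5) = sqrt(6))
1/((-3650 + 3845) + b((-23 + 37)*(12 - 11))) = 1/((-3650 + 3845) + sqrt(6)) = 1/(195 + sqrt(6))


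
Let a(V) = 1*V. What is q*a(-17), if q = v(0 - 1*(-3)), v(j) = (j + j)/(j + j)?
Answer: -17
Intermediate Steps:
a(V) = V
v(j) = 1 (v(j) = (2*j)/((2*j)) = (2*j)*(1/(2*j)) = 1)
q = 1
q*a(-17) = 1*(-17) = -17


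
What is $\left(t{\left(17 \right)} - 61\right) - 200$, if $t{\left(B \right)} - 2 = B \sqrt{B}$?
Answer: $-259 + 17 \sqrt{17} \approx -188.91$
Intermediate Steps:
$t{\left(B \right)} = 2 + B^{\frac{3}{2}}$ ($t{\left(B \right)} = 2 + B \sqrt{B} = 2 + B^{\frac{3}{2}}$)
$\left(t{\left(17 \right)} - 61\right) - 200 = \left(\left(2 + 17^{\frac{3}{2}}\right) - 61\right) - 200 = \left(\left(2 + 17 \sqrt{17}\right) - 61\right) - 200 = \left(-59 + 17 \sqrt{17}\right) - 200 = -259 + 17 \sqrt{17}$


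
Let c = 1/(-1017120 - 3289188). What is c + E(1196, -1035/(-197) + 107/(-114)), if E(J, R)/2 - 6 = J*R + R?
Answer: 8774081018263/848342676 ≈ 10343.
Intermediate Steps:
E(J, R) = 12 + 2*R + 2*J*R (E(J, R) = 12 + 2*(J*R + R) = 12 + 2*(R + J*R) = 12 + (2*R + 2*J*R) = 12 + 2*R + 2*J*R)
c = -1/4306308 (c = 1/(-4306308) = -1/4306308 ≈ -2.3222e-7)
c + E(1196, -1035/(-197) + 107/(-114)) = -1/4306308 + (12 + 2*(-1035/(-197) + 107/(-114)) + 2*1196*(-1035/(-197) + 107/(-114))) = -1/4306308 + (12 + 2*(-1035*(-1/197) + 107*(-1/114)) + 2*1196*(-1035*(-1/197) + 107*(-1/114))) = -1/4306308 + (12 + 2*(1035/197 - 107/114) + 2*1196*(1035/197 - 107/114)) = -1/4306308 + (12 + 2*(96911/22458) + 2*1196*(96911/22458)) = -1/4306308 + (12 + 96911/11229 + 115905556/11229) = -1/4306308 + 2037495/197 = 8774081018263/848342676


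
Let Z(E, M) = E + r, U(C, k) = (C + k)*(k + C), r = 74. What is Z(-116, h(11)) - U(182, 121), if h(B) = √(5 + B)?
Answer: -91851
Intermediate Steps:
U(C, k) = (C + k)² (U(C, k) = (C + k)*(C + k) = (C + k)²)
Z(E, M) = 74 + E (Z(E, M) = E + 74 = 74 + E)
Z(-116, h(11)) - U(182, 121) = (74 - 116) - (182 + 121)² = -42 - 1*303² = -42 - 1*91809 = -42 - 91809 = -91851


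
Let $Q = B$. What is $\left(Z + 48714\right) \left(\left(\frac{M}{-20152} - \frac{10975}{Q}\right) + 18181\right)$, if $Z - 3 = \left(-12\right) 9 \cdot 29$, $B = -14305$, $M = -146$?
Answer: $\frac{23892645636164565}{28827436} \approx 8.2882 \cdot 10^{8}$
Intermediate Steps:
$Q = -14305$
$Z = -3129$ ($Z = 3 + \left(-12\right) 9 \cdot 29 = 3 - 3132 = -3129$)
$\left(Z + 48714\right) \left(\left(\frac{M}{-20152} - \frac{10975}{Q}\right) + 18181\right) = \left(-3129 + 48714\right) \left(\left(- \frac{146}{-20152} - \frac{10975}{-14305}\right) + 18181\right) = 45585 \left(\left(\left(-146\right) \left(- \frac{1}{20152}\right) - - \frac{2195}{2861}\right) + 18181\right) = 45585 \left(\left(\frac{73}{10076} + \frac{2195}{2861}\right) + 18181\right) = 45585 \left(\frac{22325673}{28827436} + 18181\right) = 45585 \cdot \frac{524133939589}{28827436} = \frac{23892645636164565}{28827436}$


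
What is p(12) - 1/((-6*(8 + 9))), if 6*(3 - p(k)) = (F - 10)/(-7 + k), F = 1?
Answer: 844/255 ≈ 3.3098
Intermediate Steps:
p(k) = 3 + 3/(2*(-7 + k)) (p(k) = 3 - (1 - 10)/(6*(-7 + k)) = 3 - (-3)/(2*(-7 + k)) = 3 + 3/(2*(-7 + k)))
p(12) - 1/((-6*(8 + 9))) = 3*(-13 + 2*12)/(2*(-7 + 12)) - 1/((-6*(8 + 9))) = (3/2)*(-13 + 24)/5 - 1/((-6*17)) = (3/2)*(1/5)*11 - 1/(-102) = 33/10 - 1*(-1/102) = 33/10 + 1/102 = 844/255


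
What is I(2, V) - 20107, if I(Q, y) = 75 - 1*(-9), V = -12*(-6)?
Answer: -20023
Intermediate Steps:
V = 72
I(Q, y) = 84 (I(Q, y) = 75 + 9 = 84)
I(2, V) - 20107 = 84 - 20107 = -20023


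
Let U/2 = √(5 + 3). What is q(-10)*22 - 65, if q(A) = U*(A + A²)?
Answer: -65 + 7920*√2 ≈ 11136.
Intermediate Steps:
U = 4*√2 (U = 2*√(5 + 3) = 2*√8 = 2*(2*√2) = 4*√2 ≈ 5.6569)
q(A) = 4*√2*(A + A²) (q(A) = (4*√2)*(A + A²) = 4*√2*(A + A²))
q(-10)*22 - 65 = (4*(-10)*√2*(1 - 10))*22 - 65 = (4*(-10)*√2*(-9))*22 - 65 = (360*√2)*22 - 65 = 7920*√2 - 65 = -65 + 7920*√2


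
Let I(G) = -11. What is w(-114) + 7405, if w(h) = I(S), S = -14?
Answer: 7394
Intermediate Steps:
w(h) = -11
w(-114) + 7405 = -11 + 7405 = 7394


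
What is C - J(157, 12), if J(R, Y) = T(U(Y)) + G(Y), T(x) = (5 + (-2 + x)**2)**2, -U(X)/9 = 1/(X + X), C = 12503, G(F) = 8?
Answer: 50715759/4096 ≈ 12382.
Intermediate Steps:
U(X) = -9/(2*X) (U(X) = -9/(X + X) = -9*1/(2*X) = -9/(2*X))
J(R, Y) = 8 + (5 + (-2 - 9/(2*Y))**2)**2 (J(R, Y) = (5 + (-2 - 9/(2*Y))**2)**2 + 8 = 8 + (5 + (-2 - 9/(2*Y))**2)**2)
C - J(157, 12) = 12503 - (8 + (1/16)*((9 + 4*12)**2 + 20*12**2)**2/12**4) = 12503 - (8 + (1/16)*(1/20736)*((9 + 48)**2 + 20*144)**2) = 12503 - (8 + (1/16)*(1/20736)*(57**2 + 2880)**2) = 12503 - (8 + (1/16)*(1/20736)*(3249 + 2880)**2) = 12503 - (8 + (1/16)*(1/20736)*6129**2) = 12503 - (8 + (1/16)*(1/20736)*37564641) = 12503 - (8 + 463761/4096) = 12503 - 1*496529/4096 = 12503 - 496529/4096 = 50715759/4096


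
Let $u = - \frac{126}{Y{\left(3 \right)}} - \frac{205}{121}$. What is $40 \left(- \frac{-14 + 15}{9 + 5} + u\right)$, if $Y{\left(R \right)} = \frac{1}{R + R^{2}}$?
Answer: $- \frac{51286380}{847} \approx -60551.0$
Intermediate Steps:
$u = - \frac{183157}{121}$ ($u = - \frac{126}{\frac{1}{3} \frac{1}{1 + 3}} - \frac{205}{121} = - \frac{126}{\frac{1}{3} \cdot \frac{1}{4}} - \frac{205}{121} = - 126 \frac{1}{\frac{1}{12}} - \frac{205}{121} = \left(-126\right) 12 - \frac{205}{121} = -1512 - \frac{205}{121} = - \frac{183157}{121} \approx -1513.7$)
$40 \left(- \frac{-14 + 15}{9 + 5} + u\right) = 40 \left(- \frac{-14 + 15}{9 + 5} - \frac{183157}{121}\right) = 40 \left(- \frac{1}{14} - \frac{183157}{121}\right) = 40 \left(- \frac{2564319}{1694}\right) = - \frac{51286380}{847}$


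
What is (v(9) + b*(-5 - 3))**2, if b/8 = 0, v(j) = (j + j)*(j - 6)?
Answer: 2916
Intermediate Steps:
v(j) = 2*j*(-6 + j) (v(j) = (2*j)*(-6 + j) = 2*j*(-6 + j))
b = 0 (b = 8*0 = 0)
(v(9) + b*(-5 - 3))**2 = (2*9*(-6 + 9) + 0*(-5 - 3))**2 = (2*9*3 + 0*(-8))**2 = (54 + 0)**2 = 54**2 = 2916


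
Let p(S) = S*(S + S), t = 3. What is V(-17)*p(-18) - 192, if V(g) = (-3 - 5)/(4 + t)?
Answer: -6528/7 ≈ -932.57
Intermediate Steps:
p(S) = 2*S² (p(S) = S*(2*S) = 2*S²)
V(g) = -8/7 (V(g) = (-3 - 5)/(4 + 3) = -8/7)
V(-17)*p(-18) - 192 = -16*(-18)²/7 - 192 = -16*324/7 - 192 = -8/7*648 - 192 = -5184/7 - 192 = -6528/7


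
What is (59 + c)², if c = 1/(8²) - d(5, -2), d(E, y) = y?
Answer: 15249025/4096 ≈ 3722.9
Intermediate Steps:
c = 129/64 (c = 1/(8²) - 1*(-2) = 1/64 + 2 = 129/64 ≈ 2.0156)
(59 + c)² = (59 + 129/64)² = (3905/64)² = 15249025/4096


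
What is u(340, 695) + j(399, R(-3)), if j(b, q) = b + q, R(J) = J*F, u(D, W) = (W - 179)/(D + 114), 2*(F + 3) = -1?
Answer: 186429/454 ≈ 410.64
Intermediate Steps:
F = -7/2 (F = -3 + (½)*(-1) = -3 - ½ = -7/2 ≈ -3.5000)
u(D, W) = (-179 + W)/(114 + D)
R(J) = -7*J/2 (R(J) = J*(-7/2) = -7*J/2)
u(340, 695) + j(399, R(-3)) = (-179 + 695)/(114 + 340) + (399 - 7/2*(-3)) = 516/454 + (399 + 21/2) = (1/454)*516 + 819/2 = 258/227 + 819/2 = 186429/454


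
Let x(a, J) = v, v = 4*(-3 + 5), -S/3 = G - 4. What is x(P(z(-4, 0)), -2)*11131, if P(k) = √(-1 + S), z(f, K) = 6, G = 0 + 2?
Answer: 89048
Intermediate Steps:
G = 2
S = 6 (S = -3*(2 - 4) = -3*(-2) = 6)
v = 8 (v = 4*2 = 8)
P(k) = √5 (P(k) = √(-1 + 6) = √5)
x(a, J) = 8
x(P(z(-4, 0)), -2)*11131 = 8*11131 = 89048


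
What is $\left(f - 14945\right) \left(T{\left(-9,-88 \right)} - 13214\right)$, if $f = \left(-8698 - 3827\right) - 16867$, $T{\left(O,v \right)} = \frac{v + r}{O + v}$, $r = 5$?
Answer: $\frac{56825624475}{97} \approx 5.8583 \cdot 10^{8}$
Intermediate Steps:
$T{\left(O,v \right)} = \frac{5 + v}{O + v}$ ($T{\left(O,v \right)} = \frac{v + 5}{O + v} = \frac{5 + v}{O + v}$)
$f = -29392$ ($f = -12525 - 16867 = -29392$)
$\left(f - 14945\right) \left(T{\left(-9,-88 \right)} - 13214\right) = \left(-29392 - 14945\right) \left(\frac{5 - 88}{-9 - 88} - 13214\right) = - 44337 \left(\frac{1}{-97} \left(-83\right) - 13214\right) = - 44337 \left(\left(- \frac{1}{97}\right) \left(-83\right) - 13214\right) = - 44337 \left(\frac{83}{97} - 13214\right) = \left(-44337\right) \left(- \frac{1281675}{97}\right) = \frac{56825624475}{97}$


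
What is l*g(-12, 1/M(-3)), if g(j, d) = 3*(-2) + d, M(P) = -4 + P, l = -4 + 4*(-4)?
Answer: 860/7 ≈ 122.86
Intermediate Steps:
l = -20 (l = -4 - 16 = -20)
g(j, d) = -6 + d
l*g(-12, 1/M(-3)) = -20*(-6 + 1/(-4 - 3)) = -20*(-6 + 1/(-7)) = -20*(-6 - 1/7) = -20*(-43/7) = 860/7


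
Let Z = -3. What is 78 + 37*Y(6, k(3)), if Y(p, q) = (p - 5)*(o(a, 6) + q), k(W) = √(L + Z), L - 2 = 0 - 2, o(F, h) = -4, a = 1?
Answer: -70 + 37*I*√3 ≈ -70.0 + 64.086*I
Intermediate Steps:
L = 0 (L = 2 + (0 - 2) = 2 - 2 = 0)
k(W) = I*√3 (k(W) = √(0 - 3) = √(-3) = I*√3)
Y(p, q) = (-5 + p)*(-4 + q) (Y(p, q) = (p - 5)*(-4 + q) = (-5 + p)*(-4 + q))
78 + 37*Y(6, k(3)) = 78 + 37*(20 - 5*I*√3 - 4*6 + 6*(I*√3)) = 78 + 37*(20 - 5*I*√3 - 24 + 6*I*√3) = 78 + 37*(-4 + I*√3) = 78 + (-148 + 37*I*√3) = -70 + 37*I*√3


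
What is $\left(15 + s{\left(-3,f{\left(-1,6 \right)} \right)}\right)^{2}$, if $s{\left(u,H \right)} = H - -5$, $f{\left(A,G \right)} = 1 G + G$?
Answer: $1024$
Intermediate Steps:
$f{\left(A,G \right)} = 2 G$ ($f{\left(A,G \right)} = G + G = 2 G$)
$s{\left(u,H \right)} = 5 + H$ ($s{\left(u,H \right)} = H + 5 = 5 + H$)
$\left(15 + s{\left(-3,f{\left(-1,6 \right)} \right)}\right)^{2} = \left(15 + \left(5 + 2 \cdot 6\right)\right)^{2} = \left(15 + \left(5 + 12\right)\right)^{2} = \left(15 + 17\right)^{2} = 32^{2} = 1024$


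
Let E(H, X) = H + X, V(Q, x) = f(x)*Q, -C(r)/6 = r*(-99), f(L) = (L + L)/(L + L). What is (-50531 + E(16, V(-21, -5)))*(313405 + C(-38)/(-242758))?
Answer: -1922429706124616/121379 ≈ -1.5838e+10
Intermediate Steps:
f(L) = 1 (f(L) = (2*L)/((2*L)) = (2*L)*(1/(2*L)) = 1)
C(r) = 594*r (C(r) = -6*r*(-99) = -(-594)*r = 594*r)
V(Q, x) = Q (V(Q, x) = 1*Q = Q)
(-50531 + E(16, V(-21, -5)))*(313405 + C(-38)/(-242758)) = (-50531 + (16 - 21))*(313405 + (594*(-38))/(-242758)) = (-50531 - 5)*(313405 - 22572*(-1/242758)) = -50536*(313405 + 11286/121379) = -50536*38040796781/121379 = -1922429706124616/121379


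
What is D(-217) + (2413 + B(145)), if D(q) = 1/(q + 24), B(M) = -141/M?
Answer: 67500447/27985 ≈ 2412.0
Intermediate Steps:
D(q) = 1/(24 + q)
D(-217) + (2413 + B(145)) = 1/(24 - 217) + (2413 - 141/145) = 1/(-193) + (2413 - 141*1/145) = -1/193 + (2413 - 141/145) = -1/193 + 349744/145 = 67500447/27985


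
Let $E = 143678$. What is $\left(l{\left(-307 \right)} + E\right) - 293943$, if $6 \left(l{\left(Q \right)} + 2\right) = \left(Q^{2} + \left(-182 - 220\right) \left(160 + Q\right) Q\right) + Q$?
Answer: $-3158253$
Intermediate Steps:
$l{\left(Q \right)} = -2 + \frac{Q}{6} + \frac{Q^{2}}{6} + \frac{Q \left(-64320 - 402 Q\right)}{6}$ ($l{\left(Q \right)} = -2 + \frac{\left(Q^{2} + \left(-182 - 220\right) \left(160 + Q\right) Q\right) + Q}{6} = -2 + \frac{\left(Q^{2} + - 402 \left(160 + Q\right) Q\right) + Q}{6} = -2 + \frac{\left(Q^{2} + \left(-64320 - 402 Q\right) Q\right) + Q}{6} = -2 + \frac{\left(Q^{2} + Q \left(-64320 - 402 Q\right)\right) + Q}{6} = -2 + \frac{Q + Q^{2} + Q \left(-64320 - 402 Q\right)}{6} = -2 + \left(\frac{Q}{6} + \frac{Q^{2}}{6} + \frac{Q \left(-64320 - 402 Q\right)}{6}\right) = -2 + \frac{Q}{6} + \frac{Q^{2}}{6} + \frac{Q \left(-64320 - 402 Q\right)}{6}$)
$\left(l{\left(-307 \right)} + E\right) - 293943 = \left(\left(-2 - - \frac{19745933}{6} - \frac{401 \left(-307\right)^{2}}{6}\right) + 143678\right) - 293943 = \left(\left(-2 + \frac{19745933}{6} - \frac{37793849}{6}\right) + 143678\right) - 293943 = \left(-3007988 + 143678\right) - 293943 = -2864310 - 293943 = -3158253$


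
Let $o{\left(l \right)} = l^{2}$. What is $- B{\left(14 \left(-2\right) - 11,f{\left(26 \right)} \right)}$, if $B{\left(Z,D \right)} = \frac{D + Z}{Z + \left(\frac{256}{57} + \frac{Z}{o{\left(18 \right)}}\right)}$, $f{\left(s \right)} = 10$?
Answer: $- \frac{59508}{71059} \approx -0.83745$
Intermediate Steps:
$B{\left(Z,D \right)} = \frac{D + Z}{\frac{256}{57} + \frac{325 Z}{324}}$ ($B{\left(Z,D \right)} = \frac{D + Z}{Z + \left(\frac{256}{57} + \frac{Z}{18^{2}}\right)} = \frac{D + Z}{Z + \left(256 \cdot \frac{1}{57} + \frac{Z}{324}\right)} = \frac{D + Z}{Z + \left(\frac{256}{57} + Z \frac{1}{324}\right)} = \frac{D + Z}{Z + \left(\frac{256}{57} + \frac{Z}{324}\right)} = \frac{D + Z}{\frac{256}{57} + \frac{325 Z}{324}}$)
$- B{\left(14 \left(-2\right) - 11,f{\left(26 \right)} \right)} = - \frac{6156 \left(10 + \left(14 \left(-2\right) - 11\right)\right)}{27648 + 6175 \left(14 \left(-2\right) - 11\right)} = - \frac{6156 \left(10 - 39\right)}{27648 + 6175 \left(-28 - 11\right)} = - \frac{6156 \left(10 - 39\right)}{27648 + 6175 \left(-39\right)} = - \frac{6156 \left(-29\right)}{27648 - 240825} = - \frac{6156 \left(-29\right)}{-213177} = - \frac{6156 \left(-1\right) \left(-29\right)}{213177} = \left(-1\right) \frac{59508}{71059} = - \frac{59508}{71059}$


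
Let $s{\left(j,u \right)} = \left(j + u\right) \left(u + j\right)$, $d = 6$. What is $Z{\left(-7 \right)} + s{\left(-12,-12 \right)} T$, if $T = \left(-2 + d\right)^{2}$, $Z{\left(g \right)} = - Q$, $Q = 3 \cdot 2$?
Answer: $9210$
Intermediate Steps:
$Q = 6$
$Z{\left(g \right)} = -6$ ($Z{\left(g \right)} = \left(-1\right) 6 = -6$)
$s{\left(j,u \right)} = \left(j + u\right)^{2}$ ($s{\left(j,u \right)} = \left(j + u\right) \left(j + u\right) = \left(j + u\right)^{2}$)
$T = 16$ ($T = \left(-2 + 6\right)^{2} = 4^{2} = 16$)
$Z{\left(-7 \right)} + s{\left(-12,-12 \right)} T = -6 + \left(-12 - 12\right)^{2} \cdot 16 = -6 + \left(-24\right)^{2} \cdot 16 = -6 + 576 \cdot 16 = -6 + 9216 = 9210$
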